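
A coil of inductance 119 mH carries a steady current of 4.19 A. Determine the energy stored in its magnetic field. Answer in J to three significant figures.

Stored magnetic energy: U = ½LI².
U = ½(0.119 H)(4.19 A)² = 1.0446 J.

U ≈ 1.04 J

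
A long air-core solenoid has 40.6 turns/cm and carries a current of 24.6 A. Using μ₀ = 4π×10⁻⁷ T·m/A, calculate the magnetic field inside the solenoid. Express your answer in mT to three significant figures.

Inside a long solenoid, B = μ₀nI.
B = (4π×10⁻⁷)(4.060×10^3 m⁻¹)(24.6 A) = 0.1255 T.

B ≈ 126 mT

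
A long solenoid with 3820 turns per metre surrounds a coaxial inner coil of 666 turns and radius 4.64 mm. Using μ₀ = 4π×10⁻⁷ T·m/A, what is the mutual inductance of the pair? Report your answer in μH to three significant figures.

The outer solenoid produces a uniform field B₁ = μ₀n₁I₁ across the inner coil,
so the flux linkage is N₂Φ = N₂B₁A₂ = μ₀n₁N₂A₂·I₁, giving M = μ₀n₁N₂A₂.
A₂ = πr² = π(4.640×10^-3 m)² = 6.764×10^-5 m².
M = (4π×10⁻⁷)(3820)(666)(6.764×10^-5) = 2.162×10^-4 H.

M ≈ 216 μH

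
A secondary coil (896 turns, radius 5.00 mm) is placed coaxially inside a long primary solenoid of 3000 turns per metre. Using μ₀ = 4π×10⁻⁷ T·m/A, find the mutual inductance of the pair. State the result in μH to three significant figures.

M ≈ 265 μH

The outer solenoid produces a uniform field B₁ = μ₀n₁I₁ across the inner coil,
so the flux linkage is N₂Φ = N₂B₁A₂ = μ₀n₁N₂A₂·I₁, giving M = μ₀n₁N₂A₂.
A₂ = πr² = π(5.000×10^-3 m)² = 7.854×10^-5 m².
M = (4π×10⁻⁷)(3000)(896)(7.854×10^-5) = 2.653×10^-4 H.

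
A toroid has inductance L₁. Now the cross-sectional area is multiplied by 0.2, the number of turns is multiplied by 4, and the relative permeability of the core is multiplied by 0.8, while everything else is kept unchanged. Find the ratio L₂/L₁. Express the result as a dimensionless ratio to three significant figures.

For a toroid, L ∝ μᵣN²A/R.
L₂/L₁ = (0.2) × (4)^2 × (0.8) = 2.56.

L₂/L₁ = 2.56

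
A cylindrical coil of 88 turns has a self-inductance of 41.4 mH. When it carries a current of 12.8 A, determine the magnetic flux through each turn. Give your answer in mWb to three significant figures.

From L = NΦ_B/I, the flux per turn is Φ_B = LI/N.
Φ_B = (4.140×10^-2 H)(12.8 A)/88 = 6.022×10^-3 Wb.

Φ_B ≈ 6.02 mWb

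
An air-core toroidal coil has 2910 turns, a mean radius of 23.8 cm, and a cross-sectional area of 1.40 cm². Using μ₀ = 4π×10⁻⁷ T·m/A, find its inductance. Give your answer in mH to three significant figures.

For a thin toroid, L = μ₀N²A/(2πR).
L = (4π×10⁻⁷)(2910)²(1.400×10^-4) / (2π×0.238 m) = 9.962×10^-4 H.

L ≈ 0.996 mH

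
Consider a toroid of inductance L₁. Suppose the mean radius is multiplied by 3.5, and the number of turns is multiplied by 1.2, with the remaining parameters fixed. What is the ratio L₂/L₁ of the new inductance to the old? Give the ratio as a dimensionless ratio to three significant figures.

L₂/L₁ = 0.411

For a toroid, L ∝ μᵣN²A/R.
L₂/L₁ = (3.5)^-1 × (1.2)^2 = 0.411.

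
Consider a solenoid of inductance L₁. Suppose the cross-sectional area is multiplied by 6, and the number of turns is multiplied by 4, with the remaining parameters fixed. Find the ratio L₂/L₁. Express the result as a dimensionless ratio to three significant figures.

For a solenoid, L ∝ μᵣN²A/ℓ.
L₂/L₁ = (6) × (4)^2 = 96.0.

L₂/L₁ = 96.0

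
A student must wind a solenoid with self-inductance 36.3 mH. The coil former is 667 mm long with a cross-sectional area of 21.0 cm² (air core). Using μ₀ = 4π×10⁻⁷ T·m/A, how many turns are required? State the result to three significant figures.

N ≈ 3030 turns

A = 21.0 cm² = 2.100×10^-3 m².
From L = μ₀N²A/ℓ, N = √(Lℓ / (μ₀A)).
N = √[(3.630×10^-2)(0.667) / ((4π×10⁻⁷)×2.100×10^-3)] = √(9.1749×10^6) ≈ 3029.0.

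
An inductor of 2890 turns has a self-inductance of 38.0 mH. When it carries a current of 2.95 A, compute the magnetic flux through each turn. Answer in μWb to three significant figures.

Φ_B ≈ 38.8 μWb

From L = NΦ_B/I, the flux per turn is Φ_B = LI/N.
Φ_B = (3.800×10^-2 H)(2.95 A)/2890 = 3.879×10^-5 Wb.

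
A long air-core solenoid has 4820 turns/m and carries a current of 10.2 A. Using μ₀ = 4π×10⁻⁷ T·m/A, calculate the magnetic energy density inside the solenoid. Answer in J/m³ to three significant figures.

u ≈ 1520 J/m³

B = μ₀nI = (4π×10⁻⁷)(4.820×10^3)(10.2) = 6.178×10^-2 T.
u = B²/(2μ₀) = (6.178×10^-2)²/(2×4π×10⁻⁷) = 1.519×10^3 J/m³.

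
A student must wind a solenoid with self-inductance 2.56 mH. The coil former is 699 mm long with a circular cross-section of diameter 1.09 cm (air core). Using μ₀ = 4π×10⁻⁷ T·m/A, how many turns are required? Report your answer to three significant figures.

A = π(d/2)² = π(5.450×10^-3 m)² = 9.331×10^-5 m².
From L = μ₀N²A/ℓ, N = √(Lℓ / (μ₀A)).
N = √[(2.560×10^-3)(0.699) / ((4π×10⁻⁷)×9.331×10^-5)] = √(1.526×10^7) ≈ 3906.4.

N ≈ 3910 turns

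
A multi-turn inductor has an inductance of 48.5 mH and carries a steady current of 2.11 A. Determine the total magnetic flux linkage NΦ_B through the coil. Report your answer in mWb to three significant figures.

From L = NΦ_B/I, the flux linkage is NΦ_B = LI.
NΦ_B = (4.850×10^-2 H)(2.11 A) = 0.1023 Wb.

NΦ_B ≈ 102 mWb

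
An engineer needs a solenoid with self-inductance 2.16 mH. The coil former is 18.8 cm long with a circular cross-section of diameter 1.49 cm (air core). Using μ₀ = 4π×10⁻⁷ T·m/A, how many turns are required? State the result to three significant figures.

N ≈ 1360 turns

A = π(d/2)² = π(7.450×10^-3 m)² = 1.744×10^-4 m².
From L = μ₀N²A/ℓ, N = √(Lℓ / (μ₀A)).
N = √[(2.160×10^-3)(0.188) / ((4π×10⁻⁷)×1.744×10^-4)] = √(1.853×10^6) ≈ 1361.3.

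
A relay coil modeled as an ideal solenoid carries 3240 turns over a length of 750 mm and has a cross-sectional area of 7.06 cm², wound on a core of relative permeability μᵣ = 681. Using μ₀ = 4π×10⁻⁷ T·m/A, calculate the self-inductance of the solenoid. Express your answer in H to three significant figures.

L ≈ 8.46 H

A = 7.06 cm² = 7.060×10^-4 m².
For a long solenoid, L = μ₀μᵣN²A/ℓ.
L = (4π×10⁻⁷)(681)(3240)²(7.060×10^-4)/(0.75 m) = 8.456 H.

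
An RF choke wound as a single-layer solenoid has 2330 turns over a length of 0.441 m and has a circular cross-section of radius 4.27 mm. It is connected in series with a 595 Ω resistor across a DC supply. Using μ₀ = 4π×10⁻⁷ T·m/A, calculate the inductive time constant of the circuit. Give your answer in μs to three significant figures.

τ ≈ 1.49 μs

A = πr² = π(4.270×10^-3 m)² = 5.728×10^-5 m².
L = μ₀N²A/ℓ = (4π×10⁻⁷)(2330)²(5.728×10^-5)/(0.441) = 8.861×10^-4 H.
τ = L/R = (8.861×10^-4)/(595) = 1.489×10^-6 s.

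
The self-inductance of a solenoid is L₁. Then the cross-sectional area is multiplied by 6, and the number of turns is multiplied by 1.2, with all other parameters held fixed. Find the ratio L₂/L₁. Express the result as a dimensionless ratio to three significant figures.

For a solenoid, L ∝ μᵣN²A/ℓ.
L₂/L₁ = (6) × (1.2)^2 = 8.64.

L₂/L₁ = 8.64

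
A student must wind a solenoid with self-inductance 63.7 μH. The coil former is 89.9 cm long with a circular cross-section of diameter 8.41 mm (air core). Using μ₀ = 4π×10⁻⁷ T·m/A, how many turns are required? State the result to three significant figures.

A = π(d/2)² = π(4.205×10^-3 m)² = 5.55497×10^-5 m².
From L = μ₀N²A/ℓ, N = √(Lℓ / (μ₀A)).
N = √[(6.370×10^-5)(0.899) / ((4π×10⁻⁷)×5.55497×10^-5)] = √(8.204×10^5) ≈ 905.7.

N ≈ 906 turns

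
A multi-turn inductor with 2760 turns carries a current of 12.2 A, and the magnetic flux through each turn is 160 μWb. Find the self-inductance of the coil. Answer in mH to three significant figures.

Self-inductance is defined by L = NΦ_B/I (flux linkage over current).
L = (2760)(1.600×10^-4 Wb)/(12.2 A) = 3.620×10^-2 H.

L ≈ 36.2 mH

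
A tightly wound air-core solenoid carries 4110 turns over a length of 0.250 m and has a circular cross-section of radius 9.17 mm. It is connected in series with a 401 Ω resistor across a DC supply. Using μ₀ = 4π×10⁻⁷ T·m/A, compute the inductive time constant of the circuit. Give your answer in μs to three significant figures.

A = πr² = π(9.170×10^-3 m)² = 2.642×10^-4 m².
L = μ₀N²A/ℓ = (4π×10⁻⁷)(4110)²(2.642×10^-4)/(0.25) = 2.243×10^-2 H.
τ = L/R = (2.243×10^-2)/(401) = 5.594×10^-5 s.

τ ≈ 55.9 μs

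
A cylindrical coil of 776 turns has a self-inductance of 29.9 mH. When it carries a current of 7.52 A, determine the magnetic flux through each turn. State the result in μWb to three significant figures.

Φ_B ≈ 290 μWb

From L = NΦ_B/I, the flux per turn is Φ_B = LI/N.
Φ_B = (2.990×10^-2 H)(7.52 A)/776 = 2.898×10^-4 Wb.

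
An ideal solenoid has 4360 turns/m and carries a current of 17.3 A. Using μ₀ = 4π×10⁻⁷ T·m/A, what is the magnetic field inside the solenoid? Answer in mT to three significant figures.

Inside a long solenoid, B = μ₀nI.
B = (4π×10⁻⁷)(4.360×10^3 m⁻¹)(17.3 A) = 9.479×10^-2 T.

B ≈ 94.8 mT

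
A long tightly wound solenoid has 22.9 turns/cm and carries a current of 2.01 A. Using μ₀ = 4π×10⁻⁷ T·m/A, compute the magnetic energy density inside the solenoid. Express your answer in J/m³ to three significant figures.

u ≈ 13.3 J/m³

B = μ₀nI = (4π×10⁻⁷)(2.290×10^3)(2.01) = 5.784×10^-3 T.
u = B²/(2μ₀) = (5.784×10^-3)²/(2×4π×10⁻⁷) = 13.31 J/m³.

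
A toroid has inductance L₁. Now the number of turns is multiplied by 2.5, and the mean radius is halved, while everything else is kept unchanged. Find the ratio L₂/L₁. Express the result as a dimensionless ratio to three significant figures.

For a toroid, L ∝ μᵣN²A/R.
L₂/L₁ = (2.5)^2 × (0.5)^-1 = 12.5.

L₂/L₁ = 12.5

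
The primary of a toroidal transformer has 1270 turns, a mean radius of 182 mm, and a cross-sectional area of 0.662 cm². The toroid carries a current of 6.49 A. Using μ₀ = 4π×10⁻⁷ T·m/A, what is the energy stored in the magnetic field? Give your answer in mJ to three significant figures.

L = μ₀N²A/(2πR) = (4π×10⁻⁷)(1270)²(6.620×10^-5)/(2π×0.182) = 1.173×10^-4 H.
U = ½LI² = ½(1.173×10^-4)(6.49)² = 2.471×10^-3 J.

U ≈ 2.47 mJ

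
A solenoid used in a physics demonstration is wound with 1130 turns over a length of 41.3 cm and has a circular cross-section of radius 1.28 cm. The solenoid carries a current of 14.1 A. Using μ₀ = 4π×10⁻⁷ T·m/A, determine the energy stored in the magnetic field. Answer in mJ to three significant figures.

U ≈ 199 mJ

A = πr² = π(1.280×10^-2 m)² = 5.147×10^-4 m².
L = μ₀N²A/ℓ = (4π×10⁻⁷)(1130)²(5.147×10^-4)/(0.413) = 2.000×10^-3 H.
U = ½LI² = ½(2.000×10^-3)(14.1)² = 0.1988 J.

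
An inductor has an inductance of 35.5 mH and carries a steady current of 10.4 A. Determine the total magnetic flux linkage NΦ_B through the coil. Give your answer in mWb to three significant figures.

NΦ_B ≈ 369 mWb

From L = NΦ_B/I, the flux linkage is NΦ_B = LI.
NΦ_B = (3.550×10^-2 H)(10.4 A) = 0.3692 Wb.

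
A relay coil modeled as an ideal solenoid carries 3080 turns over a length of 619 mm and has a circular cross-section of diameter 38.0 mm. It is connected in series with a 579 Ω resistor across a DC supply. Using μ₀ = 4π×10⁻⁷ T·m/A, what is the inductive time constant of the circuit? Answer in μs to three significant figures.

τ ≈ 37.7 μs

A = π(d/2)² = π(1.900×10^-2 m)² = 1.134×10^-3 m².
L = μ₀N²A/ℓ = (4π×10⁻⁷)(3080)²(1.134×10^-3)/(0.619) = 2.184×10^-2 H.
τ = L/R = (2.184×10^-2)/(579) = 3.772×10^-5 s.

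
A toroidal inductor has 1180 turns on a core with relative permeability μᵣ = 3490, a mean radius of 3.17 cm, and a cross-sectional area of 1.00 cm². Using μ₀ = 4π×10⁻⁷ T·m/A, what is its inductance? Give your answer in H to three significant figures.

L ≈ 3.07 H

For a thin toroid, L = μ₀μᵣN²A/(2πR).
L = (4π×10⁻⁷)(3490)(1180)²(1.000×10^-4) / (2π×3.170×10^-2 m) = 3.066 H.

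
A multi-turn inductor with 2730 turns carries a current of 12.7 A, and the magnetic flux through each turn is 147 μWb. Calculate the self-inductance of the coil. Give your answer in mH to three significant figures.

L ≈ 31.6 mH

Self-inductance is defined by L = NΦ_B/I (flux linkage over current).
L = (2730)(1.470×10^-4 Wb)/(12.7 A) = 3.160×10^-2 H.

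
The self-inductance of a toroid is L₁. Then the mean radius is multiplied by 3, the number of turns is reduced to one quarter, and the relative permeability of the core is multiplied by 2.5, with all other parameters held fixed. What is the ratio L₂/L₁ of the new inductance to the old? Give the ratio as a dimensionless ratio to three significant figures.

For a toroid, L ∝ μᵣN²A/R.
L₂/L₁ = (3)^-1 × (0.25)^2 × (2.5) = 0.0521.

L₂/L₁ = 0.0521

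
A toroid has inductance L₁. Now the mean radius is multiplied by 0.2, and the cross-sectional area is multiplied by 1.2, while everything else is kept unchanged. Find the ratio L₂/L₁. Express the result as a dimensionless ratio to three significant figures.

For a toroid, L ∝ μᵣN²A/R.
L₂/L₁ = (0.2)^-1 × (1.2) = 6.00.

L₂/L₁ = 6.00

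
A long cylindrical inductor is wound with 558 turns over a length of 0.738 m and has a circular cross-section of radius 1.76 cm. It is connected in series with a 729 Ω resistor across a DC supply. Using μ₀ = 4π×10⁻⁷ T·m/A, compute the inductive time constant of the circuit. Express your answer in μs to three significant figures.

τ ≈ 0.708 μs

A = πr² = π(1.760×10^-2 m)² = 9.731×10^-4 m².
L = μ₀N²A/ℓ = (4π×10⁻⁷)(558)²(9.731×10^-4)/(0.738) = 5.159×10^-4 H.
τ = L/R = (5.159×10^-4)/(729) = 7.077×10^-7 s.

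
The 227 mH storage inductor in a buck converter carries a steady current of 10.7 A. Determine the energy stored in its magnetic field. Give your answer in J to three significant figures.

U ≈ 13.0 J

Stored magnetic energy: U = ½LI².
U = ½(0.227 H)(10.7 A)² = 12.99 J.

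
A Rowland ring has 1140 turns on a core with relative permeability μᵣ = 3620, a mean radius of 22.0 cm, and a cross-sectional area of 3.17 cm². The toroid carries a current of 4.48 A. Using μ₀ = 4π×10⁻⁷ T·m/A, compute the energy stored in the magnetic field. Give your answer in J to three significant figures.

L = μ₀μᵣN²A/(2πR) = (4π×10⁻⁷)(3620)(1140)²(3.170×10^-4)/(2π×0.22) = 1.356 H.
U = ½LI² = ½(1.356)(4.48)² = 13.61 J.

U ≈ 13.6 J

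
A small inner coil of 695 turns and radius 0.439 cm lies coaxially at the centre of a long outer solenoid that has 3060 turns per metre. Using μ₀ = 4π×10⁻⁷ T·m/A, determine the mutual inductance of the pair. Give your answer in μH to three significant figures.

M ≈ 162 μH

The outer solenoid produces a uniform field B₁ = μ₀n₁I₁ across the inner coil,
so the flux linkage is N₂Φ = N₂B₁A₂ = μ₀n₁N₂A₂·I₁, giving M = μ₀n₁N₂A₂.
A₂ = πr² = π(4.390×10^-3 m)² = 6.0545×10^-5 m².
M = (4π×10⁻⁷)(3060)(695)(6.0545×10^-5) = 1.618×10^-4 H.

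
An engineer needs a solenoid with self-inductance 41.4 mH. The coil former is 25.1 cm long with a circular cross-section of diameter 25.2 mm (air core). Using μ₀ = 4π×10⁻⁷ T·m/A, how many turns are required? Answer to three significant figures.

A = π(d/2)² = π(1.260×10^-2 m)² = 4.988×10^-4 m².
From L = μ₀N²A/ℓ, N = √(Lℓ / (μ₀A)).
N = √[(4.140×10^-2)(0.251) / ((4π×10⁻⁷)×4.988×10^-4)] = √(1.658×10^7) ≈ 4071.8.

N ≈ 4070 turns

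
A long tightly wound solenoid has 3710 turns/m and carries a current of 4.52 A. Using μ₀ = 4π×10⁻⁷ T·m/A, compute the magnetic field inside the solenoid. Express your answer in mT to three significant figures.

B ≈ 21.1 mT

Inside a long solenoid, B = μ₀nI.
B = (4π×10⁻⁷)(3.710×10^3 m⁻¹)(4.52 A) = 2.107×10^-2 T.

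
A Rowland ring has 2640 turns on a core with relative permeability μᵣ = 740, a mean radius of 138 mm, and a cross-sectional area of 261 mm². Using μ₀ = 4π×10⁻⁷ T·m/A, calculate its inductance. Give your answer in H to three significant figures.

L ≈ 1.95 H

For a thin toroid, L = μ₀μᵣN²A/(2πR).
L = (4π×10⁻⁷)(740)(2640)²(2.610×10^-4) / (2π×0.138 m) = 1.951 H.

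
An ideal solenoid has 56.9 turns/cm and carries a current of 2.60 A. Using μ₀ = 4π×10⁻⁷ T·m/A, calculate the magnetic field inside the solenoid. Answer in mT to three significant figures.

B ≈ 18.6 mT

Inside a long solenoid, B = μ₀nI.
B = (4π×10⁻⁷)(5.690×10^3 m⁻¹)(2.60 A) = 1.859×10^-2 T.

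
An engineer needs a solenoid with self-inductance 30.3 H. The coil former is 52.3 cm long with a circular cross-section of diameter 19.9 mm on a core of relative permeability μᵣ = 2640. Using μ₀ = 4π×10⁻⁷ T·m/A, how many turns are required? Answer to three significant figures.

N ≈ 3920 turns

A = π(d/2)² = π(9.950×10^-3 m)² = 3.110×10^-4 m².
From L = μ₀μᵣN²A/ℓ, N = √(Lℓ / (μ₀μᵣA)).
N = √[(30.3)(0.523) / ((4π×10⁻⁷)(2640)×3.110×10^-4)] = √(1.536×10^7) ≈ 3918.9.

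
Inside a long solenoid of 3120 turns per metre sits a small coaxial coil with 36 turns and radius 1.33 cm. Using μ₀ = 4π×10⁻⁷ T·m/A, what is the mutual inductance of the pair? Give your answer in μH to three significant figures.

M ≈ 78.4 μH

The outer solenoid produces a uniform field B₁ = μ₀n₁I₁ across the inner coil,
so the flux linkage is N₂Φ = N₂B₁A₂ = μ₀n₁N₂A₂·I₁, giving M = μ₀n₁N₂A₂.
A₂ = πr² = π(1.330×10^-2 m)² = 5.557×10^-4 m².
M = (4π×10⁻⁷)(3120)(36)(5.557×10^-4) = 7.844×10^-5 H.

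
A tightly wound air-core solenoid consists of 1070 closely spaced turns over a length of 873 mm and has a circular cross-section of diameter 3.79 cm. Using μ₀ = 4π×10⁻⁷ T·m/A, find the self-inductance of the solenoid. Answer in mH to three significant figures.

A = π(d/2)² = π(1.895×10^-2 m)² = 1.128×10^-3 m².
For a long solenoid, L = μ₀N²A/ℓ.
L = (4π×10⁻⁷)(1070)²(1.128×10^-3)/(0.873 m) = 1.859×10^-3 H.

L ≈ 1.86 mH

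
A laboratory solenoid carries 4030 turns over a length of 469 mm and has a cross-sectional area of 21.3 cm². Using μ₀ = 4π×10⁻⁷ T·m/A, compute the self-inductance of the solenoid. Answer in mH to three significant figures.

A = 21.3 cm² = 2.130×10^-3 m².
For a long solenoid, L = μ₀N²A/ℓ.
L = (4π×10⁻⁷)(4030)²(2.130×10^-3)/(0.469 m) = 9.269×10^-2 H.

L ≈ 92.7 mH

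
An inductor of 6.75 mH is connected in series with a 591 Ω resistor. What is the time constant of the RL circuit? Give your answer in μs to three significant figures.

τ = L/R = (6.750×10^-3 H)/(591 Ω) = 1.142×10^-5 s.

τ ≈ 11.4 μs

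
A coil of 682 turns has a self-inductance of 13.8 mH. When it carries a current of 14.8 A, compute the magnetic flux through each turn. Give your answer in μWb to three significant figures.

Φ_B ≈ 299 μWb

From L = NΦ_B/I, the flux per turn is Φ_B = LI/N.
Φ_B = (1.380×10^-2 H)(14.8 A)/682 = 2.9947×10^-4 Wb.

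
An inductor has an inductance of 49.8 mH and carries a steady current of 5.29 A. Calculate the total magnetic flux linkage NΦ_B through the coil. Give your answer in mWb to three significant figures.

NΦ_B ≈ 263 mWb

From L = NΦ_B/I, the flux linkage is NΦ_B = LI.
NΦ_B = (4.980×10^-2 H)(5.29 A) = 0.2634 Wb.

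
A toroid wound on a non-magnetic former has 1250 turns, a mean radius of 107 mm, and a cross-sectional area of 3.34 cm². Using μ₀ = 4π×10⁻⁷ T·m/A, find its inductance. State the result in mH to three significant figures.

For a thin toroid, L = μ₀N²A/(2πR).
L = (4π×10⁻⁷)(1250)²(3.340×10^-4) / (2π×0.107 m) = 9.7547×10^-4 H.

L ≈ 0.975 mH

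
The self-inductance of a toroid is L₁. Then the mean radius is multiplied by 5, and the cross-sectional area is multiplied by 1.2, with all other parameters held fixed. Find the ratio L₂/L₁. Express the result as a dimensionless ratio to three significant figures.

L₂/L₁ = 0.240

For a toroid, L ∝ μᵣN²A/R.
L₂/L₁ = (5)^-1 × (1.2) = 0.240.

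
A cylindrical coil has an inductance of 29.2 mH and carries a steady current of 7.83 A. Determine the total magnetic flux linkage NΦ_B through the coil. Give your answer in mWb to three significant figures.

From L = NΦ_B/I, the flux linkage is NΦ_B = LI.
NΦ_B = (2.920×10^-2 H)(7.83 A) = 0.2286 Wb.

NΦ_B ≈ 229 mWb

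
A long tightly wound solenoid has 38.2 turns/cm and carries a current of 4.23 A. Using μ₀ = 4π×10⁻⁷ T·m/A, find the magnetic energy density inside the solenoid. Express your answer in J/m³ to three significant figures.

B = μ₀nI = (4π×10⁻⁷)(3.820×10^3)(4.23) = 2.031×10^-2 T.
u = B²/(2μ₀) = (2.031×10^-2)²/(2×4π×10⁻⁷) = 164.1 J/m³.

u ≈ 164 J/m³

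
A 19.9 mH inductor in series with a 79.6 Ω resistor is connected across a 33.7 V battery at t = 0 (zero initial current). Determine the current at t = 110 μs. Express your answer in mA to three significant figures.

τ = L/R = 1.990×10^-2/79.6 = 2.500×10^-4 s; final current I_∞ = ε/R = 33.7/79.6 = 0.4234 A.
I(t) = I_∞(1 − e^(−t/τ)) with t/τ = 0.440.
I = (0.4234)(1 − e^(−0.440)) = 0.1507 A.

I ≈ 151 mA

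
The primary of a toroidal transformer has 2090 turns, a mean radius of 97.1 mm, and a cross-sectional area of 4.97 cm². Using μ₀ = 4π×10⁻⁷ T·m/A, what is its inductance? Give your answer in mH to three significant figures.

L ≈ 4.47 mH

For a thin toroid, L = μ₀N²A/(2πR).
L = (4π×10⁻⁷)(2090)²(4.970×10^-4) / (2π×9.710×10^-2 m) = 4.472×10^-3 H.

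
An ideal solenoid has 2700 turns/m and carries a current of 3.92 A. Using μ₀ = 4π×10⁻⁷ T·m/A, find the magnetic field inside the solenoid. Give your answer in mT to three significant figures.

Inside a long solenoid, B = μ₀nI.
B = (4π×10⁻⁷)(2.700×10^3 m⁻¹)(3.92 A) = 1.330×10^-2 T.

B ≈ 13.3 mT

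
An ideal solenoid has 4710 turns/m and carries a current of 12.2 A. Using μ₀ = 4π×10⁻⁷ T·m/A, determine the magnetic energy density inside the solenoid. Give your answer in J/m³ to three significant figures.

u ≈ 2070 J/m³

B = μ₀nI = (4π×10⁻⁷)(4.710×10^3)(12.2) = 7.221×10^-2 T.
u = B²/(2μ₀) = (7.221×10^-2)²/(2×4π×10⁻⁷) = 2.0746×10^3 J/m³.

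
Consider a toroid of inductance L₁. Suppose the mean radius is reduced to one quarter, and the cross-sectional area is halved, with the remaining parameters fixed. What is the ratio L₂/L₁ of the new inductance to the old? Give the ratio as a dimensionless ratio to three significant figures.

For a toroid, L ∝ μᵣN²A/R.
L₂/L₁ = (0.25)^-1 × (0.5) = 2.00.

L₂/L₁ = 2.00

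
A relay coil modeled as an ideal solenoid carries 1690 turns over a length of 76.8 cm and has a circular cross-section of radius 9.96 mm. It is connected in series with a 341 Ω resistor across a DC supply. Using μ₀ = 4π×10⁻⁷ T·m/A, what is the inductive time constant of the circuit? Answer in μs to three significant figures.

τ ≈ 4.27 μs

A = πr² = π(9.960×10^-3 m)² = 3.117×10^-4 m².
L = μ₀N²A/ℓ = (4π×10⁻⁷)(1690)²(3.117×10^-4)/(0.768) = 1.456×10^-3 H.
τ = L/R = (1.456×10^-3)/(341) = 4.271×10^-6 s.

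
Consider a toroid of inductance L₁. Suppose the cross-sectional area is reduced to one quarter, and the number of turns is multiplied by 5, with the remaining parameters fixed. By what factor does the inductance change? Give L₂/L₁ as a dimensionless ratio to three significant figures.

L₂/L₁ = 6.25

For a toroid, L ∝ μᵣN²A/R.
L₂/L₁ = (0.25) × (5)^2 = 6.25.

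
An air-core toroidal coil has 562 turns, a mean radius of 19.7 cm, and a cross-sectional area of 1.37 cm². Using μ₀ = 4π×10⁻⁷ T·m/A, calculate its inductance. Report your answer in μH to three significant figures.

L ≈ 43.9 μH

For a thin toroid, L = μ₀N²A/(2πR).
L = (4π×10⁻⁷)(562)²(1.370×10^-4) / (2π×0.197 m) = 4.393×10^-5 H.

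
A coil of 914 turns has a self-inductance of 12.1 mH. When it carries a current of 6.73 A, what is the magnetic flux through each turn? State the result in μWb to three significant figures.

Φ_B ≈ 89.1 μWb

From L = NΦ_B/I, the flux per turn is Φ_B = LI/N.
Φ_B = (1.210×10^-2 H)(6.73 A)/914 = 8.910×10^-5 Wb.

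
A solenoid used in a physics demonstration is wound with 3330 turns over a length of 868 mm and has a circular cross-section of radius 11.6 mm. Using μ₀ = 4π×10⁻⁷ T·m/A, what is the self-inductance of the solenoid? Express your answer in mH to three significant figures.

L ≈ 6.79 mH

A = πr² = π(1.160×10^-2 m)² = 4.227×10^-4 m².
For a long solenoid, L = μ₀N²A/ℓ.
L = (4π×10⁻⁷)(3330)²(4.227×10^-4)/(0.868 m) = 6.786×10^-3 H.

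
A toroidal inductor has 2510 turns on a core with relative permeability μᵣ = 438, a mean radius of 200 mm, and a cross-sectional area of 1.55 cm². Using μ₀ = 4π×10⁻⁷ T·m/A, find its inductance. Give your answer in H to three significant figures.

L ≈ 0.428 H

For a thin toroid, L = μ₀μᵣN²A/(2πR).
L = (4π×10⁻⁷)(438)(2510)²(1.550×10^-4) / (2π×0.2 m) = 0.4277 H.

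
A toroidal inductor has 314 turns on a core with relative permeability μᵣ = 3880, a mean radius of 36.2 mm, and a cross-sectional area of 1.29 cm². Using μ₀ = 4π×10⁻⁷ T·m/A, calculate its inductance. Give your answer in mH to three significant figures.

For a thin toroid, L = μ₀μᵣN²A/(2πR).
L = (4π×10⁻⁷)(3880)(314)²(1.290×10^-4) / (2π×3.620×10^-2 m) = 0.2726 H.

L ≈ 273 mH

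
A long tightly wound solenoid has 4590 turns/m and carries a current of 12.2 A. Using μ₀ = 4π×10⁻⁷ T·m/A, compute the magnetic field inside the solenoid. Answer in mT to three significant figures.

Inside a long solenoid, B = μ₀nI.
B = (4π×10⁻⁷)(4.590×10^3 m⁻¹)(12.2 A) = 7.037×10^-2 T.

B ≈ 70.4 mT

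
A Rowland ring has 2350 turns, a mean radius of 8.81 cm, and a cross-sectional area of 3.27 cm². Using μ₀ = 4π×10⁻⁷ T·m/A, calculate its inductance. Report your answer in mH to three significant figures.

For a thin toroid, L = μ₀N²A/(2πR).
L = (4π×10⁻⁷)(2350)²(3.270×10^-4) / (2π×8.810×10^-2 m) = 4.100×10^-3 H.

L ≈ 4.10 mH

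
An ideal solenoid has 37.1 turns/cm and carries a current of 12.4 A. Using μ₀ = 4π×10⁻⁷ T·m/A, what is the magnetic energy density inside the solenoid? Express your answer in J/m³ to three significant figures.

B = μ₀nI = (4π×10⁻⁷)(3.710×10^3)(12.4) = 5.781×10^-2 T.
u = B²/(2μ₀) = (5.781×10^-2)²/(2×4π×10⁻⁷) = 1.330×10^3 J/m³.

u ≈ 1330 J/m³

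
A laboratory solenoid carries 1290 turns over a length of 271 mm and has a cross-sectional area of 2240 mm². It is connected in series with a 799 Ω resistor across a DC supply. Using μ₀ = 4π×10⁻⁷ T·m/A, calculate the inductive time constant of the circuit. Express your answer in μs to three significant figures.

A = 2240 mm² = 2.240×10^-3 m².
L = μ₀N²A/ℓ = (4π×10⁻⁷)(1290)²(2.240×10^-3)/(0.271) = 1.728×10^-2 H.
τ = L/R = (1.728×10^-2)/(799) = 2.163×10^-5 s.

τ ≈ 21.6 μs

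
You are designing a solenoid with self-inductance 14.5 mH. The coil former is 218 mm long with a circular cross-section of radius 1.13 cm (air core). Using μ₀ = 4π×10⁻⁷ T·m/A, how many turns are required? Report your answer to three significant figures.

A = πr² = π(1.130×10^-2 m)² = 4.011×10^-4 m².
From L = μ₀N²A/ℓ, N = √(Lℓ / (μ₀A)).
N = √[(1.450×10^-2)(0.218) / ((4π×10⁻⁷)×4.011×10^-4)] = √(6.271×10^6) ≈ 2504.1.

N ≈ 2500 turns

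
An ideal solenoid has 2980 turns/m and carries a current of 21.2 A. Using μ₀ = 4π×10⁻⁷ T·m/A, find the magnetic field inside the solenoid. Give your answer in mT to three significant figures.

B ≈ 79.4 mT

Inside a long solenoid, B = μ₀nI.
B = (4π×10⁻⁷)(2.980×10^3 m⁻¹)(21.2 A) = 7.939×10^-2 T.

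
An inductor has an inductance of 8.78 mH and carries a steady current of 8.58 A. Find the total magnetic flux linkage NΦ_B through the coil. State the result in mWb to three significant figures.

NΦ_B ≈ 75.3 mWb

From L = NΦ_B/I, the flux linkage is NΦ_B = LI.
NΦ_B = (8.780×10^-3 H)(8.58 A) = 7.533×10^-2 Wb.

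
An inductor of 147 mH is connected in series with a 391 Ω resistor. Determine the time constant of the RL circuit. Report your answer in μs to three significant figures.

τ ≈ 376 μs

τ = L/R = (0.147 H)/(391 Ω) = 3.760×10^-4 s.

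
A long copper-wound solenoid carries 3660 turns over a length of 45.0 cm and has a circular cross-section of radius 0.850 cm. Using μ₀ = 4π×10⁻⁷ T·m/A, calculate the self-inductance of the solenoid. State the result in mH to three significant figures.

A = πr² = π(8.500×10^-3 m)² = 2.270×10^-4 m².
For a long solenoid, L = μ₀N²A/ℓ.
L = (4π×10⁻⁷)(3660)²(2.270×10^-4)/(0.45 m) = 8.491×10^-3 H.

L ≈ 8.49 mH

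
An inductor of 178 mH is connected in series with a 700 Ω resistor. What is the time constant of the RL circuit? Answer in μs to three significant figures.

τ = L/R = (0.178 H)/(700 Ω) = 2.543×10^-4 s.

τ ≈ 254 μs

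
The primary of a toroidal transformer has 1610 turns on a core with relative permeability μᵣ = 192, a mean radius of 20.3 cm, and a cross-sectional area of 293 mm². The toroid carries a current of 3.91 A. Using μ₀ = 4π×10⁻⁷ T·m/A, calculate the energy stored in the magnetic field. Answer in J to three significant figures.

U ≈ 1.10 J

L = μ₀μᵣN²A/(2πR) = (4π×10⁻⁷)(192)(1610)²(2.930×10^-4)/(2π×0.203) = 0.1437 H.
U = ½LI² = ½(0.1437)(3.91)² = 1.098 J.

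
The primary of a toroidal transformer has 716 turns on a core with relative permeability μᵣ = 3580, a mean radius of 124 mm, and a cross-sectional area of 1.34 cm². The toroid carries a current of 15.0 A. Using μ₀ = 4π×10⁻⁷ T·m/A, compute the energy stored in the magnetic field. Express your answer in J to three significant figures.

U ≈ 44.6 J

L = μ₀μᵣN²A/(2πR) = (4π×10⁻⁷)(3580)(716)²(1.340×10^-4)/(2π×0.124) = 0.3967 H.
U = ½LI² = ½(0.3967)(15.0)² = 44.62 J.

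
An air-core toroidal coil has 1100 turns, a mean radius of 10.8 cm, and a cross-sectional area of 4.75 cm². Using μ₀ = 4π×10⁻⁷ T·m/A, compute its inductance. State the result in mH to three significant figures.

L ≈ 1.06 mH

For a thin toroid, L = μ₀N²A/(2πR).
L = (4π×10⁻⁷)(1100)²(4.750×10^-4) / (2π×0.108 m) = 1.064×10^-3 H.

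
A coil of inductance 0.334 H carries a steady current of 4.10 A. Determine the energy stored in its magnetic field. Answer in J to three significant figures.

U ≈ 2.81 J

Stored magnetic energy: U = ½LI².
U = ½(0.334 H)(4.10 A)² = 2.807 J.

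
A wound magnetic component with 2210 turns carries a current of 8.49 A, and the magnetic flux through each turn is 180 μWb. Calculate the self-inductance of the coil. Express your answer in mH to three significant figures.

L ≈ 46.9 mH

Self-inductance is defined by L = NΦ_B/I (flux linkage over current).
L = (2210)(1.800×10^-4 Wb)/(8.49 A) = 4.686×10^-2 H.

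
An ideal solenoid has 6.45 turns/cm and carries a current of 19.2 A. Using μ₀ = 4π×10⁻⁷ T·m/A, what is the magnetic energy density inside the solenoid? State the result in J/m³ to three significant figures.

B = μ₀nI = (4π×10⁻⁷)(645)(19.2) = 1.556×10^-2 T.
u = B²/(2μ₀) = (1.556×10^-2)²/(2×4π×10⁻⁷) = 96.36 J/m³.

u ≈ 96.4 J/m³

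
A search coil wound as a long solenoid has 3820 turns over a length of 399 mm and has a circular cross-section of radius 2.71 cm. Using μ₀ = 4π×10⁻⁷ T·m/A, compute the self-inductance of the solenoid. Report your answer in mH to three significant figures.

A = πr² = π(2.710×10^-2 m)² = 2.307×10^-3 m².
For a long solenoid, L = μ₀N²A/ℓ.
L = (4π×10⁻⁷)(3820)²(2.307×10^-3)/(0.399 m) = 0.106 H.

L ≈ 106 mH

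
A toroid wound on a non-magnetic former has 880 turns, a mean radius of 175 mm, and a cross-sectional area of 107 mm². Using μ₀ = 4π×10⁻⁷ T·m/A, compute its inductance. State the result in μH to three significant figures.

L ≈ 94.7 μH

For a thin toroid, L = μ₀N²A/(2πR).
L = (4π×10⁻⁷)(880)²(1.070×10^-4) / (2π×0.175 m) = 9.470×10^-5 H.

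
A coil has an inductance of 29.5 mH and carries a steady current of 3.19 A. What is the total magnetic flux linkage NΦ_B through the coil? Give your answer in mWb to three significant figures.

From L = NΦ_B/I, the flux linkage is NΦ_B = LI.
NΦ_B = (2.950×10^-2 H)(3.19 A) = 9.410×10^-2 Wb.

NΦ_B ≈ 94.1 mWb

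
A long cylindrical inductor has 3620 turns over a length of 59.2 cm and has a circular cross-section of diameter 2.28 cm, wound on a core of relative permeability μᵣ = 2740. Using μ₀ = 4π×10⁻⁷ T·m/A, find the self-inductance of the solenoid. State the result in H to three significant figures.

L ≈ 31.1 H

A = π(d/2)² = π(1.140×10^-2 m)² = 4.083×10^-4 m².
For a long solenoid, L = μ₀μᵣN²A/ℓ.
L = (4π×10⁻⁷)(2740)(3620)²(4.083×10^-4)/(0.592 m) = 31.12 H.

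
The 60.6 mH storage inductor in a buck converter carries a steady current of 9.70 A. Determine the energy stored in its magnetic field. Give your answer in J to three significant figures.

Stored magnetic energy: U = ½LI².
U = ½(6.060×10^-2 H)(9.70 A)² = 2.851 J.

U ≈ 2.85 J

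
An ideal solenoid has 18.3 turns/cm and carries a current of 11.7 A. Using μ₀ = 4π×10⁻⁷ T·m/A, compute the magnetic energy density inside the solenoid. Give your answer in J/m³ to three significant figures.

B = μ₀nI = (4π×10⁻⁷)(1.830×10^3)(11.7) = 2.691×10^-2 T.
u = B²/(2μ₀) = (2.691×10^-2)²/(2×4π×10⁻⁷) = 288 J/m³.

u ≈ 288 J/m³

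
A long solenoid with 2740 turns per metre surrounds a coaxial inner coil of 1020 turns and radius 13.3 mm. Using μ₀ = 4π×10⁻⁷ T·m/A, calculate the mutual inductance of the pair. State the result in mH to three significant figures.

The outer solenoid produces a uniform field B₁ = μ₀n₁I₁ across the inner coil,
so the flux linkage is N₂Φ = N₂B₁A₂ = μ₀n₁N₂A₂·I₁, giving M = μ₀n₁N₂A₂.
A₂ = πr² = π(1.330×10^-2 m)² = 5.557×10^-4 m².
M = (4π×10⁻⁷)(2740)(1020)(5.557×10^-4) = 1.952×10^-3 H.

M ≈ 1.95 mH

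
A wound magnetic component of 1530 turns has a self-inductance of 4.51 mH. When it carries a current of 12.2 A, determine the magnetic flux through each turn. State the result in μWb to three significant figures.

From L = NΦ_B/I, the flux per turn is Φ_B = LI/N.
Φ_B = (4.510×10^-3 H)(12.2 A)/1530 = 3.596×10^-5 Wb.

Φ_B ≈ 36.0 μWb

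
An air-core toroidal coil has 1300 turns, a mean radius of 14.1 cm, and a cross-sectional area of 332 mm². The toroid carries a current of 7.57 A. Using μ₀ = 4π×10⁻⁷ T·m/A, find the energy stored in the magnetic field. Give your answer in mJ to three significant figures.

U ≈ 22.8 mJ

L = μ₀N²A/(2πR) = (4π×10⁻⁷)(1300)²(3.320×10^-4)/(2π×0.141) = 7.959×10^-4 H.
U = ½LI² = ½(7.959×10^-4)(7.57)² = 2.280×10^-2 J.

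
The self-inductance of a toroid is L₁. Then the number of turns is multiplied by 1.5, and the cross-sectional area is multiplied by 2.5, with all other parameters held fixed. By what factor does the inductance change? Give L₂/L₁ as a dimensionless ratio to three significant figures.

L₂/L₁ = 5.63

For a toroid, L ∝ μᵣN²A/R.
L₂/L₁ = (1.5)^2 × (2.5) = 5.63.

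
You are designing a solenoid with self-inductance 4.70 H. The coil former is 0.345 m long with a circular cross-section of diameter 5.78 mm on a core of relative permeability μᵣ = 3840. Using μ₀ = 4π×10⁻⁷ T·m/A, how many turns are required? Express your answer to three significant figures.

A = π(d/2)² = π(2.890×10^-3 m)² = 2.624×10^-5 m².
From L = μ₀μᵣN²A/ℓ, N = √(Lℓ / (μ₀μᵣA)).
N = √[(4.7)(0.345) / ((4π×10⁻⁷)(3840)×2.624×10^-5)] = √(1.281×10^7) ≈ 3578.6.

N ≈ 3580 turns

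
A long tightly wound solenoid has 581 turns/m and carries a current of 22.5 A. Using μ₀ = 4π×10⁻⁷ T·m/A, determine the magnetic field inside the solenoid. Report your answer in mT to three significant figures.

Inside a long solenoid, B = μ₀nI.
B = (4π×10⁻⁷)(581 m⁻¹)(22.5 A) = 1.643×10^-2 T.

B ≈ 16.4 mT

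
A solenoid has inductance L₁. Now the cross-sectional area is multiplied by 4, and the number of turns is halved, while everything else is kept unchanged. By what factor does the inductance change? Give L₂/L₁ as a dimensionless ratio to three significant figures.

For a solenoid, L ∝ μᵣN²A/ℓ.
L₂/L₁ = (4) × (0.5)^2 = 1.00.

L₂/L₁ = 1.00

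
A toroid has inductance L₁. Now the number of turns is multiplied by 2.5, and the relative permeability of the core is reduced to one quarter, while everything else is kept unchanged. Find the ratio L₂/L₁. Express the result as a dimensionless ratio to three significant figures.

For a toroid, L ∝ μᵣN²A/R.
L₂/L₁ = (2.5)^2 × (0.25) = 1.56.

L₂/L₁ = 1.56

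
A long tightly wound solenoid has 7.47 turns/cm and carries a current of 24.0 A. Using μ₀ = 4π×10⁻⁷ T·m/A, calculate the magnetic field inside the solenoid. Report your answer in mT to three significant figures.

B ≈ 22.5 mT

Inside a long solenoid, B = μ₀nI.
B = (4π×10⁻⁷)(747 m⁻¹)(24.0 A) = 2.253×10^-2 T.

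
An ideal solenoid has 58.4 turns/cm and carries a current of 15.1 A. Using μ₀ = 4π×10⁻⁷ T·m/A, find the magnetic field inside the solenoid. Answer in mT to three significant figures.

Inside a long solenoid, B = μ₀nI.
B = (4π×10⁻⁷)(5.840×10^3 m⁻¹)(15.1 A) = 0.1108 T.

B ≈ 111 mT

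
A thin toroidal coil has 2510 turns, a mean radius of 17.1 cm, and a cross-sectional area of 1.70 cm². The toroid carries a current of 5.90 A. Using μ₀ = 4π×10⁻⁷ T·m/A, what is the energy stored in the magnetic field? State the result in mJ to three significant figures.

L = μ₀N²A/(2πR) = (4π×10⁻⁷)(2510)²(1.700×10^-4)/(2π×0.171) = 1.253×10^-3 H.
U = ½LI² = ½(1.253×10^-3)(5.90)² = 2.180×10^-2 J.

U ≈ 21.8 mJ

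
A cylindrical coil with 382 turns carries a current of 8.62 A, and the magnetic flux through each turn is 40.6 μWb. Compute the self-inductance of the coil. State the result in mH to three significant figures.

L ≈ 1.80 mH

Self-inductance is defined by L = NΦ_B/I (flux linkage over current).
L = (382)(4.060×10^-5 Wb)/(8.62 A) = 1.799×10^-3 H.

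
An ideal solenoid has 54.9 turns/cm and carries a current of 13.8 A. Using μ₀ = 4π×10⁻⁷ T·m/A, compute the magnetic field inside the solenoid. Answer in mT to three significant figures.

B ≈ 95.2 mT

Inside a long solenoid, B = μ₀nI.
B = (4π×10⁻⁷)(5.490×10^3 m⁻¹)(13.8 A) = 9.521×10^-2 T.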